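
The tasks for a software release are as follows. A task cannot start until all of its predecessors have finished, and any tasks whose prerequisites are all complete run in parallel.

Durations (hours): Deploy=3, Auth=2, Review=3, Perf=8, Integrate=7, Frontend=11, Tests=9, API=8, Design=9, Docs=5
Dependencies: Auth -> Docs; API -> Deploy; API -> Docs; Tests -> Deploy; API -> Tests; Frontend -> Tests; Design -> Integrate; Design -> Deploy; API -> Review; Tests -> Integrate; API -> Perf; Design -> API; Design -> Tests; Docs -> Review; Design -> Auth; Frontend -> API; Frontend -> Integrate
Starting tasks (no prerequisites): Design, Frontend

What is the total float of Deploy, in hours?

4

The longest chain is Frontend→API→Tests→Integrate = 11+8+9+7 = 35; overall finish 35 hours.
Longest path through Deploy: 31 hours (earliest finish 31, latest finish 35).
Slack of Deploy = 32 − 28 = 4 hours.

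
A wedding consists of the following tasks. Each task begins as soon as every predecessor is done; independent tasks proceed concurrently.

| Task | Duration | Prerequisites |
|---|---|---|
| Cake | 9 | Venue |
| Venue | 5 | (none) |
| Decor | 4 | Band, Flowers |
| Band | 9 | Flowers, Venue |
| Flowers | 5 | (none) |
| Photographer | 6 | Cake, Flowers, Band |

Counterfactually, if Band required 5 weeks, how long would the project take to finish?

The binding path is Flowers→Band→Photographer = 5+9+6 = 20; finish at 20 weeks.
Band lies on that path, so at 5 weeks the path becomes 16 weeks.
New critical path: Venue→Cake→Photographer = 5+9+6 = 20 ⇒ 20 weeks.

20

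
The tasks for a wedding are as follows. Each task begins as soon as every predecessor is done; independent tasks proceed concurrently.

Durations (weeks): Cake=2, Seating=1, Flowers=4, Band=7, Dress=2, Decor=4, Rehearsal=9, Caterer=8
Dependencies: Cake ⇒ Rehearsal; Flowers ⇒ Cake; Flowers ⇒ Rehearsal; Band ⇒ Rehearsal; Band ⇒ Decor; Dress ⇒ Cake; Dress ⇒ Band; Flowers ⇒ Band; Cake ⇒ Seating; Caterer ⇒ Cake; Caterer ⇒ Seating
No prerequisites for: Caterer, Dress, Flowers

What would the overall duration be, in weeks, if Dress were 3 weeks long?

As given, the longest chain is Flowers→Band→Rehearsal = 4+7+9 = 20, so the finish is 20 weeks.
Dress has 2 weeks of float (longest path through it is 18).
That remains the longest chain; total 20 weeks.

20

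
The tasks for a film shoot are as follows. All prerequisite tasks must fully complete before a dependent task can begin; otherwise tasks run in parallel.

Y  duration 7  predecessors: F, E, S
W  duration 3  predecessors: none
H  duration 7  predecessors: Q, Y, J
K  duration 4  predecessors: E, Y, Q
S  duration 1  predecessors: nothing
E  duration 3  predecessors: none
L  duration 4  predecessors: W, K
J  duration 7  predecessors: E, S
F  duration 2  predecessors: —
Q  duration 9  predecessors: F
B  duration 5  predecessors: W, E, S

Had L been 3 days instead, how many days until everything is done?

18

Critical path before the change: F→Q→K→L = 2+9+4+4 = 19 giving 19 days.
L lies on that path, so at 3 days the path becomes 18 days.
No other chain overtakes it, so the finish is 18 days.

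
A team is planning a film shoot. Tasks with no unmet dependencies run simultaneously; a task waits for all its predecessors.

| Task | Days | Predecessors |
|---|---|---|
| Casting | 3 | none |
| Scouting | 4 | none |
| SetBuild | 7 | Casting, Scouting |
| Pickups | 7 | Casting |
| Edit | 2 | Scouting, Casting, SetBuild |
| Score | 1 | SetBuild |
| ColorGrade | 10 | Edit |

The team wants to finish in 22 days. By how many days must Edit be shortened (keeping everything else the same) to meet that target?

1

Current finish: 23 days; target: 22.
Edit is on every critical path, so each day cut from Edit cuts the finish by one (this holds down to a finish of 22).
Need 23 − 22 = 1 day off Edit → Edit becomes 1 day, finish becomes 22.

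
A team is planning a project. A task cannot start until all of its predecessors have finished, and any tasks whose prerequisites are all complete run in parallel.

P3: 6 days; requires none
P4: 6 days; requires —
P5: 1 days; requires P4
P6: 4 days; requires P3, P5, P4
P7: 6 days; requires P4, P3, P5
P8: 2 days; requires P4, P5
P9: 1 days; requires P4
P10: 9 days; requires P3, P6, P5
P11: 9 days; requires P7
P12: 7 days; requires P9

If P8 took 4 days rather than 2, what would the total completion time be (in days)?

22

Baseline: P4→P5→P7→P11 = 6+1+6+9 = 22 → 22 days.
The longest path through P8 is only 9 days, so P8 has float 13.
No other chain overtakes it, so the finish is 22 days.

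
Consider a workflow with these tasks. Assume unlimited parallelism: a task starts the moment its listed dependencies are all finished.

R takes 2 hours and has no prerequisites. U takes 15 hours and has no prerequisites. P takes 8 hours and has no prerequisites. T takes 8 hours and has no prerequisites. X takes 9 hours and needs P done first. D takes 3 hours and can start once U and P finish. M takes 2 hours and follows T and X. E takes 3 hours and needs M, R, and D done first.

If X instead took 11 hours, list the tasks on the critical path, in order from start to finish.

Actual critical path: P→X→M→E = 8+9+2+3 = 22 ⇒ 22 hours.
X lies on that path, so at 11 hours the path becomes 24 hours.
That remains the longest chain; total 24 hours.

P, X, M, E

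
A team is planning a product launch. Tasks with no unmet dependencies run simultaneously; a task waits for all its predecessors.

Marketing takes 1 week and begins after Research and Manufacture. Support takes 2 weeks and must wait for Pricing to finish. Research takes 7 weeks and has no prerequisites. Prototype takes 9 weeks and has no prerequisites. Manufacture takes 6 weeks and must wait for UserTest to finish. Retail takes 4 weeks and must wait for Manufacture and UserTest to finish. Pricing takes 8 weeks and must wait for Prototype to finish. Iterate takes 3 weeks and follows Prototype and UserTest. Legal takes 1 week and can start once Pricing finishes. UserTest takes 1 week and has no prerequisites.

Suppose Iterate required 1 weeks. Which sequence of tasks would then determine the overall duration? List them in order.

Critical path before the change: Prototype→Pricing→Support = 9+8+2 = 19 giving 19 weeks.
Iterate has 7 weeks of float (longest path through it is 12).
No other chain overtakes it, so the finish is 19 weeks.

Prototype, Pricing, Support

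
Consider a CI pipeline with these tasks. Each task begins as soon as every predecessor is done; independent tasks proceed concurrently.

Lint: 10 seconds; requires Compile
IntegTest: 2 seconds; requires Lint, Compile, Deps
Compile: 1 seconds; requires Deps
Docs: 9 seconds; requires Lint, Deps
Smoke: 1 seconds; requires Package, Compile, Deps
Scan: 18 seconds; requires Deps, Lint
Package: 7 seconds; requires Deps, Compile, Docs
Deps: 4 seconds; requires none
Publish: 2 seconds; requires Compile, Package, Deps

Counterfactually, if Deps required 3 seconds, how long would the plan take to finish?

32

Critical path before the change: Deps→Compile→Lint→Docs→Package→Publish = 4+1+10+9+7+2 = 33 giving 33 seconds.
Deps lies on that path, so at 3 seconds the path becomes 32 seconds.
That remains the longest chain; total 32 seconds.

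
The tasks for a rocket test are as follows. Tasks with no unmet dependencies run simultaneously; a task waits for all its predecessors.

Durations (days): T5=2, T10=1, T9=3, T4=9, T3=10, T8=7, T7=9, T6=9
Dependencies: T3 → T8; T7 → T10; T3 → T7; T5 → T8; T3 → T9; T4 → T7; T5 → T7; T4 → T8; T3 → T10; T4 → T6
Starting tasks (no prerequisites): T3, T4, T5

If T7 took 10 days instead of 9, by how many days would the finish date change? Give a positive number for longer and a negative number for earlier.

The binding path is T3→T7→T10 = 10+9+1 = 20; finish at 20 days.
Since T7 is critical, the +1 change carries straight to that chain (now 21 days).
That remains the longest chain; total 21 days.
Change in finish: 21 − 20 = +1 days.

1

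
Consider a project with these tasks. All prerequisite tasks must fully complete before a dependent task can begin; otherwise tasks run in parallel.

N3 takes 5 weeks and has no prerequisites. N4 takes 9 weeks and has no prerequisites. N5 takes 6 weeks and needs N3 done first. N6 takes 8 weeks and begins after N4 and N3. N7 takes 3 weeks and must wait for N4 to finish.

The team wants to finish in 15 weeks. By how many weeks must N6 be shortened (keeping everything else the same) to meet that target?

Current finish: 17 weeks; target: 15.
N6 is on every critical path, so each week cut from N6 cuts the finish by one (this holds down to a finish of 12).
Need 17 − 15 = 2 weeks off N6 → N6 becomes 6 weeks, finish becomes 15.

2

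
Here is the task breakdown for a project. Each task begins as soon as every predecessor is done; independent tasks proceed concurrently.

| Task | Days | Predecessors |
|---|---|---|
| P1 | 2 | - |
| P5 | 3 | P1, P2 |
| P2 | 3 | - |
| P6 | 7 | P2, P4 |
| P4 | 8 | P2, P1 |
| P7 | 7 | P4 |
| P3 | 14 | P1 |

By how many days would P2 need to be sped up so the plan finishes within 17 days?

Current finish: 18 days; target: 17.
P2 is on every critical path, so each day cut from P2 cuts the finish by one (this holds down to a finish of 17).
Need 18 − 17 = 1 day off P2 → P2 becomes 2 days, finish becomes 17.

1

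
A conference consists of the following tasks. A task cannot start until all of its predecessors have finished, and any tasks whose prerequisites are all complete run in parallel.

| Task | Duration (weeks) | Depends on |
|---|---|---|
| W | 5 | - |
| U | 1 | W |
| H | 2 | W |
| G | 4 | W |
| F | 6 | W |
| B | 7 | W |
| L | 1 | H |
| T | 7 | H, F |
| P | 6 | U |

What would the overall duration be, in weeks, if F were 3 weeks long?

15

The binding path is W→F→T = 5+6+7 = 18; finish at 18 weeks.
Since F is critical, the -3 change carries straight to that chain (now 15 weeks).
No other chain overtakes it, so the finish is 15 weeks.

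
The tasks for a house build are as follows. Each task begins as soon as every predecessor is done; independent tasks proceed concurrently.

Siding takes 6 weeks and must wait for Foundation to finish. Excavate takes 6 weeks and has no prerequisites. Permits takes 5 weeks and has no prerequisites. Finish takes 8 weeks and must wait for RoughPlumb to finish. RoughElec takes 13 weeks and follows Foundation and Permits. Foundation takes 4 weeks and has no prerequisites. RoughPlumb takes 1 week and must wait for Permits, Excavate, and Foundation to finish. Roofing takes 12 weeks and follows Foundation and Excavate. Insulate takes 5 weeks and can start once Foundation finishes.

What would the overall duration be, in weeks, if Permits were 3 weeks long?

Baseline: Permits→RoughElec = 5+13 = 18 → 18 weeks.
Permits lies on that path, so at 3 weeks the path becomes 16 weeks.
The binding chain switches to Excavate→Roofing = 6+12 = 18; finish 18 weeks.

18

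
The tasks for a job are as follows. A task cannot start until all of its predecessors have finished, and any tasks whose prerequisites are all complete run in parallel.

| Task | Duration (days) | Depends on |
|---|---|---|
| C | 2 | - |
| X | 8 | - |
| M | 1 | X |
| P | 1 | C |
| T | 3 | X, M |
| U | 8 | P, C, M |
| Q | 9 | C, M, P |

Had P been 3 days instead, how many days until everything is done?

Actual critical path: X→M→Q = 8+1+9 = 18 ⇒ 18 days.
The longest path through P is only 12 days, so P has float 6.
The critical path is still X→M→Q; finish is now 18 days.

18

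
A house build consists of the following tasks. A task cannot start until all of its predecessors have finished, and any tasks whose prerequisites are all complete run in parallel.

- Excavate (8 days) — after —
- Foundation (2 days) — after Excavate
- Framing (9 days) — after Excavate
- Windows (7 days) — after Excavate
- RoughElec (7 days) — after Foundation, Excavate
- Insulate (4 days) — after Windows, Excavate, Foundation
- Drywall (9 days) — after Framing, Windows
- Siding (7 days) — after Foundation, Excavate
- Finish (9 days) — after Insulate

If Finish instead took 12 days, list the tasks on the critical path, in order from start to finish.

Excavate, Windows, Insulate, Finish

Baseline: Excavate→Windows→Insulate→Finish = 8+7+4+9 = 28 → 28 days.
Finish is on the critical path; changing it to 12 makes that path 31 days.
The critical path is still Excavate→Windows→Insulate→Finish; finish is now 31 days.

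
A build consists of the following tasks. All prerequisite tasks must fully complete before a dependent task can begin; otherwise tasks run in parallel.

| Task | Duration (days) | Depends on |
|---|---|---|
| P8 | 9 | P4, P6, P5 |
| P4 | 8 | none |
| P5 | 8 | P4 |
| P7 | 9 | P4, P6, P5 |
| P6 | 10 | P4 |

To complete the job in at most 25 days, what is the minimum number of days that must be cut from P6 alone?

2

Current finish: 27 days; target: 25.
P6 is on every critical path, so each day cut from P6 cuts the finish by one (this holds down to a finish of 25).
Need 27 − 25 = 2 days off P6 → P6 becomes 8 days, finish becomes 25.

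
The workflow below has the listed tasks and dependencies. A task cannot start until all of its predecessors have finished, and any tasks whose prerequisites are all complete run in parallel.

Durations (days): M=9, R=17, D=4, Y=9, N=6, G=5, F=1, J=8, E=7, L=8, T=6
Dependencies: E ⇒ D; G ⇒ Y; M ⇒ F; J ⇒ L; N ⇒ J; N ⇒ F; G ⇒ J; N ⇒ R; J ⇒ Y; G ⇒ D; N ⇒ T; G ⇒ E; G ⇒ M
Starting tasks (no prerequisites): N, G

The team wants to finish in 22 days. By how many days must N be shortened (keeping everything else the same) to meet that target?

Current finish: 23 days; target: 22.
N is on every critical path, so each day cut from N cuts the finish by one (this holds down to a finish of 22).
Need 23 − 22 = 1 day off N → N becomes 5 days, finish becomes 22.

1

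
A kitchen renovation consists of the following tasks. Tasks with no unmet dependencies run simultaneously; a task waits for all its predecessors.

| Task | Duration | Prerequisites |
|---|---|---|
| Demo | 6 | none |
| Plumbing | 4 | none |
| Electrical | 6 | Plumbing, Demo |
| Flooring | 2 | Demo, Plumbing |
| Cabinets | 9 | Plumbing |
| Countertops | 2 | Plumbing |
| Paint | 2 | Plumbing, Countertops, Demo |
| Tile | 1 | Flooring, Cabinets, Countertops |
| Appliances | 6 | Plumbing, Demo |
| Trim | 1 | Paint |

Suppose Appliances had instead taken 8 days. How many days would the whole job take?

14

Actual critical path: Plumbing→Cabinets→Tile = 4+9+1 = 14 ⇒ 14 days.
Appliances is off the critical path — its longest chain is 12 days, giving 2 of slack.
Now Demo→Appliances = 6+8 = 14 is longest, so the finish becomes 14 days.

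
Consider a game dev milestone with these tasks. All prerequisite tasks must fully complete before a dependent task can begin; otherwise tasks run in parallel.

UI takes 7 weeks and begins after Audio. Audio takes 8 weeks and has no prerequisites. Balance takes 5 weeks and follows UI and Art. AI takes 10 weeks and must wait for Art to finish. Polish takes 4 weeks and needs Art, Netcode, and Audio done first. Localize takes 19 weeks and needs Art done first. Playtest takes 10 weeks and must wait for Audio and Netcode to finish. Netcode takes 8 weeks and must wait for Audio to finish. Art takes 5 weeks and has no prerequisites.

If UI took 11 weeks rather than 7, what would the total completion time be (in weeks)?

26

Baseline: Audio→Netcode→Playtest = 8+8+10 = 26 → 26 weeks.
UI is off the critical path — its longest chain is 20 weeks, giving 6 of slack.
No other chain overtakes it, so the finish is 26 weeks.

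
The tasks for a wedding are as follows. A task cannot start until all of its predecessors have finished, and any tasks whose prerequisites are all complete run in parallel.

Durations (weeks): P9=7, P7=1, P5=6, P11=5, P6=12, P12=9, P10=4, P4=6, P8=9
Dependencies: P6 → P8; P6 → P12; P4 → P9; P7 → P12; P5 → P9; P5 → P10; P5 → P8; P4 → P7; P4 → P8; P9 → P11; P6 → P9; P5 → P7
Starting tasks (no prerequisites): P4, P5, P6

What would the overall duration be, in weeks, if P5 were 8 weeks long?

24

The binding path is P6→P9→P11 = 12+7+5 = 24; finish at 24 weeks.
The longest path through P5 is only 18 weeks, so P5 has float 6.
No other chain overtakes it, so the finish is 24 weeks.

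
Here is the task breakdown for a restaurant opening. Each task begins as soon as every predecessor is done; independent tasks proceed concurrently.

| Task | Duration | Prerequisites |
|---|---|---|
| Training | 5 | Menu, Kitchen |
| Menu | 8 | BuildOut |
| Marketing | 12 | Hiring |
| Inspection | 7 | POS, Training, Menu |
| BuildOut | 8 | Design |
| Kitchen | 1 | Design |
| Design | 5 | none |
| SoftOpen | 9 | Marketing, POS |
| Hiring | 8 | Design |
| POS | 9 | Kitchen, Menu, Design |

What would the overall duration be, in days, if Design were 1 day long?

Critical path before the change: Design→BuildOut→Menu→POS→SoftOpen = 5+8+8+9+9 = 39 giving 39 days.
Since Design is critical, the -4 change carries straight to that chain (now 35 days).
That remains the longest chain; total 35 days.

35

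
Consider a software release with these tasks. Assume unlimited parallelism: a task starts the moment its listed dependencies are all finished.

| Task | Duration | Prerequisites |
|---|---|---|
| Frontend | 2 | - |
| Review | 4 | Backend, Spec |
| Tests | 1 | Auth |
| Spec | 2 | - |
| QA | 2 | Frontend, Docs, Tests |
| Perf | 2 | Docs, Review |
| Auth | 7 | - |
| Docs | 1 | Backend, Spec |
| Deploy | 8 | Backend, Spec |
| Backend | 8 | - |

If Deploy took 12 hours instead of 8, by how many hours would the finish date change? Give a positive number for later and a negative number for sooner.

4

The binding path is Backend→Deploy = 8+8 = 16; finish at 16 hours.
Since Deploy is critical, the +4 change carries straight to that chain (now 20 hours).
No other chain overtakes it, so the finish is 20 hours.
Change in finish: 20 − 16 = +4 hours.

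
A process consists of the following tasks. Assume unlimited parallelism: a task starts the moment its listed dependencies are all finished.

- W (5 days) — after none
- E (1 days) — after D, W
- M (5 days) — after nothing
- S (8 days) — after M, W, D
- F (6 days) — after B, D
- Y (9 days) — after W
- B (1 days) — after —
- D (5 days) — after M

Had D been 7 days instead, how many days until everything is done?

20

Actual critical path: M→D→S = 5+5+8 = 18 ⇒ 18 days.
D lies on that path, so at 7 days the path becomes 20 days.
The critical path is still M→D→S; finish is now 20 days.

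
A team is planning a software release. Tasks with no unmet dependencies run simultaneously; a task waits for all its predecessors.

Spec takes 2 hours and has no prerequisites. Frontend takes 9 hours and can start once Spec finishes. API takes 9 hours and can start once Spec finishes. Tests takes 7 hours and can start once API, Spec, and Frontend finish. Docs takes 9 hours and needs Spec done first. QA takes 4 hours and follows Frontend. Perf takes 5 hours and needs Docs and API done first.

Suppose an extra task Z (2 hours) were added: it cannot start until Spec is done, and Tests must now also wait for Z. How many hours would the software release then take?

Originally the software release takes 18 hours.
With Z inserted, Tests now waits for max(API, Spec, Frontend, Z).
New critical path: Spec→Frontend→Tests = 2+9+7 = 18 ⇒ 18 hours.

18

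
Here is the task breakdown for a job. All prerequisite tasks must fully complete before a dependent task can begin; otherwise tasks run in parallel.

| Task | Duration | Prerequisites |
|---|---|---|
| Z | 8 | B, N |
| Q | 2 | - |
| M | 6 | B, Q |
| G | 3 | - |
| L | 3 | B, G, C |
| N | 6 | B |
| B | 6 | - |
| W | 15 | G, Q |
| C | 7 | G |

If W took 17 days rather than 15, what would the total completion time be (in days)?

Baseline: B→N→Z = 6+6+8 = 20 → 20 days.
W has 2 days of float (longest path through it is 18).
The critical path is still B→N→Z; finish is now 20 days.

20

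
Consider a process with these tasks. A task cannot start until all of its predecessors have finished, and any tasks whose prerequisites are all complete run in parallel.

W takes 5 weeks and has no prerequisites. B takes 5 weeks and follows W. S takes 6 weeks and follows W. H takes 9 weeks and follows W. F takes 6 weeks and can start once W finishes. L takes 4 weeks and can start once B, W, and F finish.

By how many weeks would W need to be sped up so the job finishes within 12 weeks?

3

Current finish: 15 weeks; target: 12.
W is on every critical path, so each week cut from W cuts the finish by one (this holds down to a finish of 11).
Need 15 − 12 = 3 weeks off W → W becomes 2 weeks, finish becomes 12.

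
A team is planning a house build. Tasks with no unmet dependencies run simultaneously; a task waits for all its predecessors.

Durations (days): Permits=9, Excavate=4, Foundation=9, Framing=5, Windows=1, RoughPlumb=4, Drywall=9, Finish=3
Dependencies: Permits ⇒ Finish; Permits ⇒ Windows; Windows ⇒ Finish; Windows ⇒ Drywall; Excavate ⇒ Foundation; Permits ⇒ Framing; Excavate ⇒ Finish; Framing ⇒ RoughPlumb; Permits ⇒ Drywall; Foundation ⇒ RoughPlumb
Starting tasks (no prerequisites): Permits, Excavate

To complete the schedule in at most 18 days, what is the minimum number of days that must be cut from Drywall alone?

1

Current finish: 19 days; target: 18.
Drywall is on every critical path, so each day cut from Drywall cuts the finish by one (this holds down to a finish of 18).
Need 19 − 18 = 1 day off Drywall → Drywall becomes 8 days, finish becomes 18.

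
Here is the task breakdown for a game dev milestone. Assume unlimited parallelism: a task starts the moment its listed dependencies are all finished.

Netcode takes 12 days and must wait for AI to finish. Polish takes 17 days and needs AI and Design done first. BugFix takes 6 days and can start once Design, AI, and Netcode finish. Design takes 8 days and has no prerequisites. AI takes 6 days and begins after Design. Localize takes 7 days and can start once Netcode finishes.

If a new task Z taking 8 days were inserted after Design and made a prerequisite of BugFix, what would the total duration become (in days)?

33

Originally the schedule takes 33 days.
With Z inserted, BugFix now waits for max(Design, AI, Netcode, Z).
New critical path: Design→AI→Netcode→Localize = 8+6+12+7 = 33 ⇒ 33 days.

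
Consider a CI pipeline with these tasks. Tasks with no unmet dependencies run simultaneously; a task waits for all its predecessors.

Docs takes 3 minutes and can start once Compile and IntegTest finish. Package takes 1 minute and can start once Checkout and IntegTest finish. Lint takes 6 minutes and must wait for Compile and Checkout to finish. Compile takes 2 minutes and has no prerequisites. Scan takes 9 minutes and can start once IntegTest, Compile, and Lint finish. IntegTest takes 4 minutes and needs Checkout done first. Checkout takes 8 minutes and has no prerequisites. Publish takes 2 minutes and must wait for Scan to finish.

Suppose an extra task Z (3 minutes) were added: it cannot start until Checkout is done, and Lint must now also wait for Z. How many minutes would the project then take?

28

Originally the project takes 25 minutes.
With Z inserted, Lint now waits for max(Compile, Checkout, Z).
New critical path: Checkout→Z→Lint→Scan→Publish = 8+3+6+9+2 = 28 ⇒ 28 minutes.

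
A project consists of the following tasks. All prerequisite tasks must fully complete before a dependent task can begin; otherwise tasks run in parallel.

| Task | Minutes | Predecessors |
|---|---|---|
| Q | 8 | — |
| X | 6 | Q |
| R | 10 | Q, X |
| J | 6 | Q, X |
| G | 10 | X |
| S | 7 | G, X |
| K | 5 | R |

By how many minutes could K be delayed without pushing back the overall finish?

2

The longest chain is Q→X→G→S = 8+6+10+7 = 31; overall finish 31 minutes.
Longest path through K: 29 minutes (earliest finish 29, latest finish 31).
Float = 31 − 29 = 2.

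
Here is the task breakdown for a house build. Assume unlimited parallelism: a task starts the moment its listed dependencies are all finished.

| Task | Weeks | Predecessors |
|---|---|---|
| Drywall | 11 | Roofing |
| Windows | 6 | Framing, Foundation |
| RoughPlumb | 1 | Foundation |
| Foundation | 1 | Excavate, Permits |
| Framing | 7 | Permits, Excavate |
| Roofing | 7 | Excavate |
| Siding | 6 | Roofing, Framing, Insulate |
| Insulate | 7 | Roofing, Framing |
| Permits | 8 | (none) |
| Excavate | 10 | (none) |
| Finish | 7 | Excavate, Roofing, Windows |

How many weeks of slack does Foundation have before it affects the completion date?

Critical path: Excavate→Framing→Windows→Finish = 10+7+6+7 = 30, so the finish is 30 weeks.
Longest path through Foundation: 24 weeks (earliest finish 11, latest finish 17).
Slack of Foundation = 16 − 10 = 6 weeks.

6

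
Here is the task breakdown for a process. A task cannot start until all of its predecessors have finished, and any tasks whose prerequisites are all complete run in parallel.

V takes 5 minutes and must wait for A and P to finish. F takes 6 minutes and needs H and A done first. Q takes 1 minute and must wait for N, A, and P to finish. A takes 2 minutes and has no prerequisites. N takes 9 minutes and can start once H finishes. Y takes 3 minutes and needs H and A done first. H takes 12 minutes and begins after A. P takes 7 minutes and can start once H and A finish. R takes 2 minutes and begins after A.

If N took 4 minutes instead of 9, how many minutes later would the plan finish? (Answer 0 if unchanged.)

The binding path is A→H→P→V = 2+12+7+5 = 26; finish at 26 minutes.
N is off the critical path — its longest chain is 24 minutes, giving 2 of slack.
That remains the longest chain; total 26 minutes.
Change in finish: 26 − 26 = +0 minutes.

0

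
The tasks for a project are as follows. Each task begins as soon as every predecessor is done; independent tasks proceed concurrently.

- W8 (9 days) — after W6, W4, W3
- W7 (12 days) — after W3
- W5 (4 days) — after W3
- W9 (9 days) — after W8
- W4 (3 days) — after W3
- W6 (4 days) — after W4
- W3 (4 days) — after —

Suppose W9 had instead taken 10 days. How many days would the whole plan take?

30

The binding path is W3→W4→W6→W8→W9 = 4+3+4+9+9 = 29; finish at 29 days.
Since W9 is critical, the +1 change carries straight to that chain (now 30 days).
That remains the longest chain; total 30 days.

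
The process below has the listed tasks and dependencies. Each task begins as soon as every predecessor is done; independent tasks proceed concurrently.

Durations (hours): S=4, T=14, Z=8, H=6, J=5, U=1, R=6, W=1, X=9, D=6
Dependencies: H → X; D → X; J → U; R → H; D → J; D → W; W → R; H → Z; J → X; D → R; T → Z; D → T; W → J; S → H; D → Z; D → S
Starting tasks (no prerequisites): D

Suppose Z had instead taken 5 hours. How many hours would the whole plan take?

28

Baseline: D→T→Z = 6+14+8 = 28 → 28 hours.
Since Z is critical, the -3 change carries straight to that chain (now 25 hours).
Now D→W→R→H→X = 6+1+6+6+9 = 28 is longest, so the finish becomes 28 hours.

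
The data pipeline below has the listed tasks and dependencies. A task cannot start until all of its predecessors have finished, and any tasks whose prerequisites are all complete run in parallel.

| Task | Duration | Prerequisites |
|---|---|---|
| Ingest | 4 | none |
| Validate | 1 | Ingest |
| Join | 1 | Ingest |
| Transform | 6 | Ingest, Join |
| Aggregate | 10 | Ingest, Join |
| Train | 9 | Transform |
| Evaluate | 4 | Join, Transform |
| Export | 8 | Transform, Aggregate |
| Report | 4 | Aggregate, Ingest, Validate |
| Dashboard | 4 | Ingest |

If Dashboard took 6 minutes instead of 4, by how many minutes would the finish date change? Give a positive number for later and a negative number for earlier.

0

Actual critical path: Ingest→Join→Aggregate→Export = 4+1+10+8 = 23 ⇒ 23 minutes.
Dashboard has 15 minutes of float (longest path through it is 8).
No other chain overtakes it, so the finish is 23 minutes.
Change in finish: 23 − 23 = +0 minutes.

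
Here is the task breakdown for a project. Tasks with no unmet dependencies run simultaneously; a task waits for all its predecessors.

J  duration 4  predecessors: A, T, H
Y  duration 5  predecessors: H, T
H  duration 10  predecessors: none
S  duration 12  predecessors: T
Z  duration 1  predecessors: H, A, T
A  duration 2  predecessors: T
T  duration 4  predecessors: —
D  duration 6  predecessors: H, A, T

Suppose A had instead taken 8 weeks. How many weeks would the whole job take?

18

Baseline: H→D = 10+6 = 16 → 16 weeks.
A is off the critical path — its longest chain is 12 weeks, giving 4 of slack.
Now T→A→D = 4+8+6 = 18 is longest, so the finish becomes 18 weeks.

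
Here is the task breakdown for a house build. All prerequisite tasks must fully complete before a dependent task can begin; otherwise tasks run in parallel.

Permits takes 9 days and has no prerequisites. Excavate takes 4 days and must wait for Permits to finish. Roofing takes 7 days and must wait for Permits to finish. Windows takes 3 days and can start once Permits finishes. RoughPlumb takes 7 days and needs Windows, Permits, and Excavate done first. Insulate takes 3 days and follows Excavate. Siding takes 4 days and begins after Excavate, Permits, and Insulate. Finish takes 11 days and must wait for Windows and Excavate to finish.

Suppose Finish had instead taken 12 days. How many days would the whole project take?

The binding path is Permits→Excavate→Finish = 9+4+11 = 24; finish at 24 days.
Finish is on the critical path; changing it to 12 makes that path 25 days.
That remains the longest chain; total 25 days.

25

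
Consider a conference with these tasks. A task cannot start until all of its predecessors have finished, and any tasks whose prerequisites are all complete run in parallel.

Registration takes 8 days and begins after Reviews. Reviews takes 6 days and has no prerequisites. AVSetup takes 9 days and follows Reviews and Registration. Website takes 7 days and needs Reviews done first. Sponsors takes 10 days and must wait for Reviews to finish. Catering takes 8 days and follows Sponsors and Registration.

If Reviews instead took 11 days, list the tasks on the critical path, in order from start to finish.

Reviews, Sponsors, Catering

Critical path before the change: Reviews→Sponsors→Catering = 6+10+8 = 24 giving 24 days.
Reviews lies on that path, so at 11 days the path becomes 29 days.
That remains the longest chain; total 29 days.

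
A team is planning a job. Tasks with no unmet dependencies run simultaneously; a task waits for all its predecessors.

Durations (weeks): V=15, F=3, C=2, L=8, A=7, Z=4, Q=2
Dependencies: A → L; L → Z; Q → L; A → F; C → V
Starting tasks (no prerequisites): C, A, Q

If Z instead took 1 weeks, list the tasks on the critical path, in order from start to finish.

C, V

The binding path is A→L→Z = 7+8+4 = 19; finish at 19 weeks.
Z is on the critical path; changing it to 1 makes that path 16 weeks.
New critical path: C→V = 2+15 = 17 ⇒ 17 weeks.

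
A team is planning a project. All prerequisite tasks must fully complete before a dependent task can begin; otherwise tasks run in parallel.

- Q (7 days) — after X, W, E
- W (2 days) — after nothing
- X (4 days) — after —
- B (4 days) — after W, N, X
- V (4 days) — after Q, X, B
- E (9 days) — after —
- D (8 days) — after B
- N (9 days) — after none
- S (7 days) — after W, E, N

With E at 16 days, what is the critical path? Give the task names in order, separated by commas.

E, Q, V

The binding path is N→B→D = 9+4+8 = 21; finish at 21 days.
The longest path through E is only 20 days, so E has float 1.
New critical path: E→Q→V = 16+7+4 = 27 ⇒ 27 days.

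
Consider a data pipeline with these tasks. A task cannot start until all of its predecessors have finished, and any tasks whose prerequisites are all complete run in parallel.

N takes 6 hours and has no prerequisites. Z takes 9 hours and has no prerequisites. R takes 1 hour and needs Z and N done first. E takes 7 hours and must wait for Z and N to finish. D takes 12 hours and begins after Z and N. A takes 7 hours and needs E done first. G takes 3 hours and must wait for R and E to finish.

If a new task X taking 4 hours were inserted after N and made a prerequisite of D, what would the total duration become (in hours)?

23

Originally the schedule takes 23 hours.
With X inserted, D now waits for max(Z, N, X).
New critical path: Z→E→A = 9+7+7 = 23 ⇒ 23 hours.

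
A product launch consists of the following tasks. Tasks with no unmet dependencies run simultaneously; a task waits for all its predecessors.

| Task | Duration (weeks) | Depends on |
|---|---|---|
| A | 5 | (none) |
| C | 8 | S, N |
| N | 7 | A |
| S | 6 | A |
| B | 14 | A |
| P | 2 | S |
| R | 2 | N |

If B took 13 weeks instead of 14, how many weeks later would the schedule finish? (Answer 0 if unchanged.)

Actual critical path: A→N→C = 5+7+8 = 20 ⇒ 20 weeks.
The longest path through B is only 19 weeks, so B has float 1.
No other chain overtakes it, so the finish is 20 weeks.
Change in finish: 20 − 20 = +0 weeks.

0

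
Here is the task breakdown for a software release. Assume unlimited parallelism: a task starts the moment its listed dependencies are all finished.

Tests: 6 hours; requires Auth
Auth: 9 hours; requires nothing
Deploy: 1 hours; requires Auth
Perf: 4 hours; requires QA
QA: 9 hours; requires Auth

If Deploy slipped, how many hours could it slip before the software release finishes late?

Critical path: Auth→QA→Perf = 9+9+4 = 22, so the finish is 22 hours.
Deploy finishes as early as 10 and must finish by 22.
Float = 22 − 10 = 12.

12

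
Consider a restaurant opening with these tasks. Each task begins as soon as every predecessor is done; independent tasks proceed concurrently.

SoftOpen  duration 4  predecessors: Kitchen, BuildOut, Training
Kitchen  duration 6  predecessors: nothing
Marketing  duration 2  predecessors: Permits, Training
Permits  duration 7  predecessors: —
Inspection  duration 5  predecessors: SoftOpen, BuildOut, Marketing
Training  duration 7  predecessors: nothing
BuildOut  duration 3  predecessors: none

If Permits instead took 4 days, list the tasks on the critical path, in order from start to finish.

Training, SoftOpen, Inspection

As given, the longest chain is Training→SoftOpen→Inspection = 7+4+5 = 16, so the finish is 16 days.
Permits is off the critical path — its longest chain is 14 days, giving 2 of slack.
That remains the longest chain; total 16 days.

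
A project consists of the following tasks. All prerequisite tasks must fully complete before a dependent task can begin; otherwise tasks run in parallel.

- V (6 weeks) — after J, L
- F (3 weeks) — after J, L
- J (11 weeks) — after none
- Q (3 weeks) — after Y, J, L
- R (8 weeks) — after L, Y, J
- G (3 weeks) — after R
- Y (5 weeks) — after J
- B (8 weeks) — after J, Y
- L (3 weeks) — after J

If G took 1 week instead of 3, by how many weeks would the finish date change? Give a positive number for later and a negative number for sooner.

As given, the longest chain is J→Y→R→G = 11+5+8+3 = 27, so the finish is 27 weeks.
Since G is critical, the -2 change carries straight to that chain (now 25 weeks).
No other chain overtakes it, so the finish is 25 weeks.
Change in finish: 25 − 27 = -2 weeks.

-2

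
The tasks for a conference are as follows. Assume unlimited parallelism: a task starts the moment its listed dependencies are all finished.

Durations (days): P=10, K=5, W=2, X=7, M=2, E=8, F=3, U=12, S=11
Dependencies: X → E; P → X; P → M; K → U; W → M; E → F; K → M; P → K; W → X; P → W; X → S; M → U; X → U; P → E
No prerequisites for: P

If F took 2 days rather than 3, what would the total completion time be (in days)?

As given, the longest chain is P→W→X→U = 10+2+7+12 = 31, so the finish is 31 days.
F has 1 day of float (longest path through it is 30).
No other chain overtakes it, so the finish is 31 days.

31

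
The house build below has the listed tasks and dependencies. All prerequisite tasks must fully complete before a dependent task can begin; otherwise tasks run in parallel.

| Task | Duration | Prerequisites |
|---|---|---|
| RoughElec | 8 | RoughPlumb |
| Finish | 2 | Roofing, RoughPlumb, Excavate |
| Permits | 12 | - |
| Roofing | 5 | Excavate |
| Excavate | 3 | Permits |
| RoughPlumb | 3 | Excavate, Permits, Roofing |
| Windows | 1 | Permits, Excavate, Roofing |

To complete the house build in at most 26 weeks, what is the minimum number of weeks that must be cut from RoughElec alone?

Current finish: 31 weeks; target: 26.
RoughElec is on every critical path, so each week cut from RoughElec cuts the finish by one (this holds down to a finish of 25).
Need 31 − 26 = 5 weeks off RoughElec → RoughElec becomes 3 weeks, finish becomes 26.

5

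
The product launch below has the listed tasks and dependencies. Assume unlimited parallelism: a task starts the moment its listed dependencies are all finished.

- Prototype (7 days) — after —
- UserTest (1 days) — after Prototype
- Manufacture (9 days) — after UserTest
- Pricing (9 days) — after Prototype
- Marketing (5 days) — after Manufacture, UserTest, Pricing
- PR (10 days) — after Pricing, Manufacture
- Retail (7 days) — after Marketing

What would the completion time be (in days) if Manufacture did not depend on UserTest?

Original critical path: Prototype→UserTest→Manufacture→Marketing→Retail = 7+1+9+5+7 = 29 ⇒ 29 days.
Without UserTest→Manufacture, Manufacture's earliest start moves from 8 to 0.
The longest chain is now Prototype→Pricing→Marketing→Retail = 7+9+5+7 = 28, so the schedule takes 28 days.

28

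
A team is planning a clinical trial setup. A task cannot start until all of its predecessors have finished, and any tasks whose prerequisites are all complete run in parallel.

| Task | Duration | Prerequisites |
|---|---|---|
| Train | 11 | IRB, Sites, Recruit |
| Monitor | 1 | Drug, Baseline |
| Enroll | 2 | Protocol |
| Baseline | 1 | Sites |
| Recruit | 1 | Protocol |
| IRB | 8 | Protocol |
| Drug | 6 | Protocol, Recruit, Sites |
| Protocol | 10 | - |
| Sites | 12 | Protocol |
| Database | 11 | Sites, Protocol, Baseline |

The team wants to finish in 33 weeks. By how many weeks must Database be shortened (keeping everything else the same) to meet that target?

Current finish: 34 weeks; target: 33.
Database is on every critical path, so each week cut from Database cuts the finish by one (this holds down to a finish of 33).
Need 34 − 33 = 1 week off Database → Database becomes 10 weeks, finish becomes 33.

1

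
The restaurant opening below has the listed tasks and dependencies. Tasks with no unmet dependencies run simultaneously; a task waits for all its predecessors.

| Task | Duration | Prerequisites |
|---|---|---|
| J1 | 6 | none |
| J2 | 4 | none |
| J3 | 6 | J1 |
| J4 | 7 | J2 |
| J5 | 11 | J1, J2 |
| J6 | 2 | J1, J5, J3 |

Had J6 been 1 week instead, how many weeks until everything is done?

Baseline: J1→J5→J6 = 6+11+2 = 19 → 19 weeks.
Since J6 is critical, the -1 change carries straight to that chain (now 18 weeks).
That remains the longest chain; total 18 weeks.

18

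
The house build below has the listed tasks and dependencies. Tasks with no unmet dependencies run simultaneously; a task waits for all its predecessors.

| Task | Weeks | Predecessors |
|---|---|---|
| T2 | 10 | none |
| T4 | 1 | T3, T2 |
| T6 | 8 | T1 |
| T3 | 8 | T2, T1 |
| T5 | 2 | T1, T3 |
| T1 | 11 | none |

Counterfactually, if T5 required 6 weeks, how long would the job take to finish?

The binding path is T1→T3→T5 = 11+8+2 = 21; finish at 21 weeks.
T5 is on the critical path; changing it to 6 makes that path 25 weeks.
That remains the longest chain; total 25 weeks.

25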